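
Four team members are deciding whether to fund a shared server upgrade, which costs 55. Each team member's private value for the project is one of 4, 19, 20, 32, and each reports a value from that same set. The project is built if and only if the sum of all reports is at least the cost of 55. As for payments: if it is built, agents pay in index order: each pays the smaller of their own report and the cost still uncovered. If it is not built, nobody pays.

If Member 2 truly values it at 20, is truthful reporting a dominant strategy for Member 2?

Consider the case where Member 1 reports 4, Member 3 reports 4 and Member 4 reports 32.
Truthful report 20: project built, pays 20, utility 20 - 20 = 0.
Report 19 instead: project built, pays 19, utility 20 - 19 = 1.
Since 1 > 0, reporting 19 is strictly better here, so truthful reporting is not dominant.

No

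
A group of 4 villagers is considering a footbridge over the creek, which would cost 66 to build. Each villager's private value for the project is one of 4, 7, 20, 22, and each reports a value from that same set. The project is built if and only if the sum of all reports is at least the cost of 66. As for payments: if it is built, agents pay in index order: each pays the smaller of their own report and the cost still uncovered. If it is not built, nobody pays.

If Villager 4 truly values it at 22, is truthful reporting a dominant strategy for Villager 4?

Check each profile of the others' reports and compare truth against every alternative report.
Others report (22, 22, 22): truth gives 22, best alternative gives 22.
Others report (20, 22, 22): truth gives 20, best alternative gives 20.
Others report (22, 20, 22): truth gives 20, best alternative gives 20.
Others report (22, 22, 20): truth gives 20, best alternative gives 20.
Others report (20, 20, 22): truth gives 18, best alternative gives 18.
Others report (20, 22, 20): truth gives 18, best alternative gives 18.
(Remaining 58 profiles checked similarly; truth is weakly best in each.)
In every case the truthful report is at least as good as any alternative, so it is a dominant strategy.

Yes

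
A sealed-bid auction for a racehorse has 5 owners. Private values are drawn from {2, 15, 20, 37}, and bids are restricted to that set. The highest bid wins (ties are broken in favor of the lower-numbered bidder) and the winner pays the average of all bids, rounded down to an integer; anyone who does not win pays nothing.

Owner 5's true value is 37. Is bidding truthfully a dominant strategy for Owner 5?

Consider the case where Owner 1 bids 2, Owner 2 bids 2, Owner 3 bids 2 and Owner 4 bids 2.
Truthful bid 37: wins, pays 9, utility 37 - 9 = 28.
Bid 15 instead: wins, pays 4, utility 37 - 4 = 33.
Since 33 > 28, bidding 15 is strictly better here, so truthful bidding is not dominant.

No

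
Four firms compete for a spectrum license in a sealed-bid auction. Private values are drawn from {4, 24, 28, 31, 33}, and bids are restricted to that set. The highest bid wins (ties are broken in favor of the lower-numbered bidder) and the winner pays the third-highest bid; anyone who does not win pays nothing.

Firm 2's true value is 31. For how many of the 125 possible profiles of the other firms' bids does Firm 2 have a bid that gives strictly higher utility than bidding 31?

Others bid (4, 4, 33): truth gives 0; bid 33 gives 27 > 0. Violating.
Others bid (4, 24, 33): truth gives 0; bid 33 gives 7 > 0. Violating.
Others bid (4, 28, 33): truth gives 0; bid 33 gives 3 > 0. Violating.
Others bid (4, 33, 4): truth gives 0; bid 33 gives 27 > 0. Violating.
Others bid (4, 4, 4): truth gives 27; no alternative beats it.
Others bid (4, 4, 24): truth gives 27; no alternative beats it.
(Checking all 125 profiles: 27 have a profitable deviation, 98 do not.)

27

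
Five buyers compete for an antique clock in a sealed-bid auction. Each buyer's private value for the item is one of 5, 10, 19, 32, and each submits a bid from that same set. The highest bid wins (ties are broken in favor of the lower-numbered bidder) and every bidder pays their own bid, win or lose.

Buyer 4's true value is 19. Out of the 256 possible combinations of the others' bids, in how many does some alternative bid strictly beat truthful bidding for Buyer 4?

Others bid (5, 5, 5, 5): truth gives 0; bid 10 gives 9 > 0. Violating.
Others bid (5, 5, 5, 10): truth gives 0; bid 10 gives 9 > 0. Violating.
Others bid (5, 5, 5, 32): truth gives -19; bid 5 gives -5 > -19. Violating.
Others bid (5, 5, 10, 32): truth gives -19; bid 5 gives -5 > -19. Violating.
Others bid (5, 5, 5, 19): truth gives 0; no alternative beats it.
Others bid (5, 5, 10, 5): truth gives 0; no alternative beats it.
(Checking all 256 profiles: 234 have a profitable deviation, 22 do not.)

234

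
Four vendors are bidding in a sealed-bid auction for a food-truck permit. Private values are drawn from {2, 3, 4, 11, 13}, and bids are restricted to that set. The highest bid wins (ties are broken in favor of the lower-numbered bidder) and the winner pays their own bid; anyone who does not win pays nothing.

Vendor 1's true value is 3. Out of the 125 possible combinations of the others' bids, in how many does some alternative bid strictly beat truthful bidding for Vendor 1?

Others bid (2, 2, 2): truth gives 0; bid 2 gives 1 > 0. Violating.
Others bid (2, 2, 3): truth gives 0; no alternative beats it.
Others bid (2, 2, 4): truth gives 0; no alternative beats it.
(Checking all 125 profiles: 1 has a profitable deviation, 124 do not.)

1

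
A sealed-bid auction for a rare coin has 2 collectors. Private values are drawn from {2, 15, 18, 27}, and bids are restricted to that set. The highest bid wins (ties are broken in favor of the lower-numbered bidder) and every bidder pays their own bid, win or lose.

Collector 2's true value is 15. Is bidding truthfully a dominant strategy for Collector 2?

No

Consider the case where Collector 1 bids 15.
Truthful bid 15: loses but pays 15, utility -15.
Bid 2 instead: loses but pays 2, utility -2.
Since -2 > -15, bidding 2 is strictly better here, so truthful bidding is not dominant.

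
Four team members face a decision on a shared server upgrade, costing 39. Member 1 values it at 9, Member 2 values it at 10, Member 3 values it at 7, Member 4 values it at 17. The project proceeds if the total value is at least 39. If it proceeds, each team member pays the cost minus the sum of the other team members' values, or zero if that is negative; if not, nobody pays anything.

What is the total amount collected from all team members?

27

Total value 43 ≥ cost 39, so it is built.
Member 1: others sum to 34; max(0, 39 - 34) = 5.
Member 2: others sum to 33; max(0, 39 - 33) = 6.
Member 3: others sum to 36; max(0, 39 - 36) = 3.
Member 4: others sum to 26; max(0, 39 - 26) = 13.
Total collected = 5 + 6 + 3 + 13 = 27.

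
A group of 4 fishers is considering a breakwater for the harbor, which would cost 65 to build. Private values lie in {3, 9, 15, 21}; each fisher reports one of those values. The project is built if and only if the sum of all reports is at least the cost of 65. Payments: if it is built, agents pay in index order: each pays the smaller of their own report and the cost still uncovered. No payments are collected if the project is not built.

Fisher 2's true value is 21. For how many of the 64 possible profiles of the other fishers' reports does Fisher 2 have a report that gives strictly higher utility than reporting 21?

10

Others report (9, 21, 21): truth gives 0; report 15 gives 6 > 0. Violating.
Others report (15, 15, 21): truth gives 0; report 15 gives 6 > 0. Violating.
Others report (15, 21, 15): truth gives 0; report 15 gives 6 > 0. Violating.
Others report (15, 21, 21): truth gives 0; report 9 gives 12 > 0. Violating.
Others report (3, 3, 3): truth gives 0; no alternative beats it.
Others report (3, 3, 9): truth gives 0; no alternative beats it.
(Checking all 64 profiles: 10 have a profitable deviation, 54 do not.)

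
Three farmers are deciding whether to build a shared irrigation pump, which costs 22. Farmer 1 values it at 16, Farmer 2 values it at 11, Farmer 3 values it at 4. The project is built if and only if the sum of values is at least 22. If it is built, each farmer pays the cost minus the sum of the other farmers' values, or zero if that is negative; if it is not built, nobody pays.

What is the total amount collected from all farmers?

9

Total value 31 ≥ cost 22, so it is built.
Farmer 1: others sum to 15; max(0, 22 - 15) = 7.
Farmer 2: others sum to 20; max(0, 22 - 20) = 2.
Farmer 3: others sum to 27; max(0, 22 - 27) = 0.
Total collected = 7 + 2 + 0 = 9.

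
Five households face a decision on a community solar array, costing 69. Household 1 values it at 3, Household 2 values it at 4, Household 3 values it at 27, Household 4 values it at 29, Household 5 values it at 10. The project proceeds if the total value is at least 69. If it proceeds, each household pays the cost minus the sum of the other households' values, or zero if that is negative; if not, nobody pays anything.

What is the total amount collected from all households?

54

Total value 73 ≥ cost 69, so it is built.
Household 1: others sum to 70; max(0, 69 - 70) = 0.
Household 2: others sum to 69; max(0, 69 - 69) = 0.
Household 3: others sum to 46; max(0, 69 - 46) = 23.
Household 4: others sum to 44; max(0, 69 - 44) = 25.
Household 5: others sum to 63; max(0, 69 - 63) = 6.
Total collected = 0 + 0 + 23 + 25 + 6 = 54.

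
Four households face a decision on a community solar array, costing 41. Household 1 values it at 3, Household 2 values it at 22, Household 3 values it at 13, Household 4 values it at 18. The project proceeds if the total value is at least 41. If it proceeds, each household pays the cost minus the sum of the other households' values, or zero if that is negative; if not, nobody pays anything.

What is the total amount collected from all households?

Total value 56 ≥ cost 41, so it is built.
Household 1: others sum to 53; max(0, 41 - 53) = 0.
Household 2: others sum to 34; max(0, 41 - 34) = 7.
Household 3: others sum to 43; max(0, 41 - 43) = 0.
Household 4: others sum to 38; max(0, 41 - 38) = 3.
Total collected = 0 + 7 + 0 + 3 = 10.

10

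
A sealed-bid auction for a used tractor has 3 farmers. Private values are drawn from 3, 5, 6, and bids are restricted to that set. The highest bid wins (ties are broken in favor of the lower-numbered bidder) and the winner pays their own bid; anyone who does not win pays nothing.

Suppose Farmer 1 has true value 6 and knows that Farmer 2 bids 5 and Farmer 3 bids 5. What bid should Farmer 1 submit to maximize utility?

5

Bid 3: loses, pays 0, utility 0.
Bid 5: wins, pays 5, utility 6 - 5 = 1.
Bid 6: wins, pays 6, utility 6 - 6 = 0.
The best choice is 5 with utility 1.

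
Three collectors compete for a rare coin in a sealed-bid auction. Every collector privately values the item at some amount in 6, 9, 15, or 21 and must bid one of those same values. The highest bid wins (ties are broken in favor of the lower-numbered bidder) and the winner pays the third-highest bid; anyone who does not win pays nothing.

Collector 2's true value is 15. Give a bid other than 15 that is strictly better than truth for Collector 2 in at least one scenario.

Suppose Collector 1 bids 6 and Collector 3 bids 21.
Bid 15: loses, pays 0, utility 0.
Bid 21: wins, pays 6, utility 15 - 6 = 9.
So bidding 21 beats truth here (9 > 0).

21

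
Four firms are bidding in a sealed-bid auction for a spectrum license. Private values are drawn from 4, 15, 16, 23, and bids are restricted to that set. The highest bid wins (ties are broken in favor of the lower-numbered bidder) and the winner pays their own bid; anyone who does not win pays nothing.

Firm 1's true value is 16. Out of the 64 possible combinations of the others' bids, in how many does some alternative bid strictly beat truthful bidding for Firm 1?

Others bid (4, 4, 4): truth gives 0; bid 4 gives 12 > 0. Violating.
Others bid (4, 4, 15): truth gives 0; bid 15 gives 1 > 0. Violating.
Others bid (4, 15, 4): truth gives 0; bid 15 gives 1 > 0. Violating.
Others bid (4, 15, 15): truth gives 0; bid 15 gives 1 > 0. Violating.
Others bid (4, 4, 16): truth gives 0; no alternative beats it.
Others bid (4, 4, 23): truth gives 0; no alternative beats it.
(Checking all 64 profiles: 8 have a profitable deviation, 56 do not.)

8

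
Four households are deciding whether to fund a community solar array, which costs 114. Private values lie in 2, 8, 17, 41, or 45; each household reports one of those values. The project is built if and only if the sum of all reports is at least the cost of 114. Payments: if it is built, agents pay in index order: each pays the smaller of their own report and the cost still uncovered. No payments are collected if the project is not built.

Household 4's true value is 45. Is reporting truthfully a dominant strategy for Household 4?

Yes

Check each profile of the others' reports and compare truth against every alternative report.
Others report (8, 17, 45): truth gives 1, best alternative gives 0.
Others report (8, 45, 17): truth gives 1, best alternative gives 0.
Others report (17, 8, 45): truth gives 1, best alternative gives 0.
Others report (17, 45, 8): truth gives 1, best alternative gives 0.
Others report (45, 8, 17): truth gives 1, best alternative gives 0.
Others report (45, 17, 8): truth gives 1, best alternative gives 0.
(Remaining 119 profiles checked similarly; truth is weakly best in each.)
In every case the truthful report is at least as good as any alternative, so it is a dominant strategy.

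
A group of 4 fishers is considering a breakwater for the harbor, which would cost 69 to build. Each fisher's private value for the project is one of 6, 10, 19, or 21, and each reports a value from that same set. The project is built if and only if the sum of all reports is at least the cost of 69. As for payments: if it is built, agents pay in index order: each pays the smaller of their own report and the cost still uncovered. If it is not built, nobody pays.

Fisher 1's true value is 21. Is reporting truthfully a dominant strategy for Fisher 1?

Consider the case where Fisher 2 reports 10, Fisher 3 reports 19 and Fisher 4 reports 21.
Truthful report 21: project built, pays 21, utility 21 - 21 = 0.
Report 19 instead: project built, pays 19, utility 21 - 19 = 2.
Since 2 > 0, reporting 19 is strictly better here, so truthful reporting is not dominant.

No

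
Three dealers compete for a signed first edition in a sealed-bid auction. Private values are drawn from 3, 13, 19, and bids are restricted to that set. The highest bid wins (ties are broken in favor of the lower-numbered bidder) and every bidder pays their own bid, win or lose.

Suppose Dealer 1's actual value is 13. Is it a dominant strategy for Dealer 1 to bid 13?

Consider the case where Dealer 2 bids 3 and Dealer 3 bids 3.
Truthful bid 13: wins, pays 13, utility 13 - 13 = 0.
Bid 3 instead: wins, pays 3, utility 13 - 3 = 10.
Since 10 > 0, bidding 3 is strictly better here, so truthful bidding is not dominant.

No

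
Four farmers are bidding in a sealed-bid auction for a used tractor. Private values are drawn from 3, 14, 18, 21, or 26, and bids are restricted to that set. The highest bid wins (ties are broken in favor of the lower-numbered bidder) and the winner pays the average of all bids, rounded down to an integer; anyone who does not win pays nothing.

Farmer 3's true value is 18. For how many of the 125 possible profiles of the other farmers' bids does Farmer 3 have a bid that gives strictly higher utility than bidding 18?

Others bid (3, 3, 3): truth gives 12; bid 14 gives 13 > 12. Violating.
Others bid (3, 3, 14): truth gives 9; bid 14 gives 10 > 9. Violating.
Others bid (3, 3, 21): truth gives 0; bid 21 gives 6 > 0. Violating.
Others bid (3, 3, 26): truth gives 0; bid 26 gives 4 > 0. Violating.
Others bid (3, 3, 18): truth gives 8; no alternative beats it.
Others bid (3, 14, 3): truth gives 9; no alternative beats it.
(Checking all 125 profiles: 38 have a profitable deviation, 87 do not.)

38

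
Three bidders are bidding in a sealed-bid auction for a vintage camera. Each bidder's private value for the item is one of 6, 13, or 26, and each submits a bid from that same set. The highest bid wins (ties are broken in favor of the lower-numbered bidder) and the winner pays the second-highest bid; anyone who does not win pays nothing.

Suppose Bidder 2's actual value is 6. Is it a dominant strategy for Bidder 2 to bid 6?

Yes

Check each profile of the others' bids and compare truth against every alternative bid.
Others bid (6, 13): truth gives 0, best alternative gives -7.
Others bid (6, 6): truth gives 0, best alternative gives 0.
Others bid (6, 26): truth gives 0, best alternative gives 0.
Others bid (13, 6): truth gives 0, best alternative gives 0.
Others bid (13, 13): truth gives 0, best alternative gives 0.
Others bid (13, 26): truth gives 0, best alternative gives 0.
(Remaining 3 profiles checked similarly; truth is weakly best in each.)
In every case the truthful bid is at least as good as any alternative, so it is a dominant strategy.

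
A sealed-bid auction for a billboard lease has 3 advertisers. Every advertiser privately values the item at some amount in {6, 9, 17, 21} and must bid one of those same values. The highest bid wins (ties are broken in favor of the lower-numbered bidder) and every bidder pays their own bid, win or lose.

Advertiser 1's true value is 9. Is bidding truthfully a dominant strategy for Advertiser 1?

Consider the case where Advertiser 2 bids 6 and Advertiser 3 bids 6.
Truthful bid 9: wins, pays 9, utility 9 - 9 = 0.
Bid 6 instead: wins, pays 6, utility 9 - 6 = 3.
Since 3 > 0, bidding 6 is strictly better here, so truthful bidding is not dominant.

No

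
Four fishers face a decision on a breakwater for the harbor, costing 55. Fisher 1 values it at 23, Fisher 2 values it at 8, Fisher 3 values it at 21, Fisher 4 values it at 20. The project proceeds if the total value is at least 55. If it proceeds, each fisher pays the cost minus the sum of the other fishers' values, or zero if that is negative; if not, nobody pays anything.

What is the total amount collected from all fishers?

13

Total value 72 ≥ cost 55, so it is built.
Fisher 1: others sum to 49; max(0, 55 - 49) = 6.
Fisher 2: others sum to 64; max(0, 55 - 64) = 0.
Fisher 3: others sum to 51; max(0, 55 - 51) = 4.
Fisher 4: others sum to 52; max(0, 55 - 52) = 3.
Total collected = 6 + 0 + 4 + 3 = 13.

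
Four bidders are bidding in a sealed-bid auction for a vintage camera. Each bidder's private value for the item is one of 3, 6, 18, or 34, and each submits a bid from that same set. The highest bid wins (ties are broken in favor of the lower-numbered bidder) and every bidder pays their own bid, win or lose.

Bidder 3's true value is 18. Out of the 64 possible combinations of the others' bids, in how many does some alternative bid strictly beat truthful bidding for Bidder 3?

54

Others bid (3, 3, 3): truth gives 0; bid 6 gives 12 > 0. Violating.
Others bid (3, 3, 6): truth gives 0; bid 6 gives 12 > 0. Violating.
Others bid (3, 3, 34): truth gives -18; bid 3 gives -3 > -18. Violating.
Others bid (3, 6, 34): truth gives -18; bid 3 gives -3 > -18. Violating.
Others bid (3, 3, 18): truth gives 0; no alternative beats it.
Others bid (3, 6, 3): truth gives 0; no alternative beats it.
(Checking all 64 profiles: 54 have a profitable deviation, 10 do not.)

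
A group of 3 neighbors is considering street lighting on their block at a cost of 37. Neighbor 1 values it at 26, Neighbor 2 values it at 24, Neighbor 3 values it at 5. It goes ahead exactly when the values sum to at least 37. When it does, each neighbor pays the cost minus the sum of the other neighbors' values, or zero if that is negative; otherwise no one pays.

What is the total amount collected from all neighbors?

14

Total value 55 ≥ cost 37, so it is built.
Neighbor 1: others sum to 29; max(0, 37 - 29) = 8.
Neighbor 2: others sum to 31; max(0, 37 - 31) = 6.
Neighbor 3: others sum to 50; max(0, 37 - 50) = 0.
Total collected = 8 + 6 + 0 = 14.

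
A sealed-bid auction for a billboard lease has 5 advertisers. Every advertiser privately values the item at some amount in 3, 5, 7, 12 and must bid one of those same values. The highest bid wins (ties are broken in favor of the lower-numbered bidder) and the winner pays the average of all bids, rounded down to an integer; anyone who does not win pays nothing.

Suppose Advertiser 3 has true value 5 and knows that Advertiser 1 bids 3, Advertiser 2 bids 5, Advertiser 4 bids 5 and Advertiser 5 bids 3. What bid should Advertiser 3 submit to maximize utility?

Bid 3: loses, pays 0, utility 0.
Bid 5: loses, pays 0, utility 0.
Bid 7: wins, pays 4, utility 5 - 4 = 1.
Bid 12: wins, pays 5, utility 5 - 5 = 0.
The best choice is 7 with utility 1.

7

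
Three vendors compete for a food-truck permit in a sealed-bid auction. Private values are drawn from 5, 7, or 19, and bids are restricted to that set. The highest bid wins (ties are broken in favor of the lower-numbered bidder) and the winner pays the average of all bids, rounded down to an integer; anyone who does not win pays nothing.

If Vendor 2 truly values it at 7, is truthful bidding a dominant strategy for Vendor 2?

Check each profile of the others' bids and compare truth against every alternative bid.
Others bid (5, 5): truth gives 2, best alternative gives 0.
Others bid (5, 7): truth gives 1, best alternative gives 0.
Others bid (5, 19): truth gives 0, best alternative gives 0.
Others bid (7, 5): truth gives 0, best alternative gives 0.
Others bid (7, 7): truth gives 0, best alternative gives 0.
Others bid (7, 19): truth gives 0, best alternative gives 0.
(Remaining 3 profiles checked similarly; truth is weakly best in each.)
In every case the truthful bid is at least as good as any alternative, so it is a dominant strategy.

Yes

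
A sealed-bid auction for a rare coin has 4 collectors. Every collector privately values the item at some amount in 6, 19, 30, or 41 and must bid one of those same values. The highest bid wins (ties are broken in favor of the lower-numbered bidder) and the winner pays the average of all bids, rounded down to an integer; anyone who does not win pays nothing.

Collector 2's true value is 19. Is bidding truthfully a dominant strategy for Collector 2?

Consider the case where Collector 1 bids 6, Collector 3 bids 6 and Collector 4 bids 30.
Truthful bid 19: loses, pays 0, utility 0.
Bid 30 instead: wins, pays 18, utility 19 - 18 = 1.
Since 1 > 0, bidding 30 is strictly better here, so truthful bidding is not dominant.

No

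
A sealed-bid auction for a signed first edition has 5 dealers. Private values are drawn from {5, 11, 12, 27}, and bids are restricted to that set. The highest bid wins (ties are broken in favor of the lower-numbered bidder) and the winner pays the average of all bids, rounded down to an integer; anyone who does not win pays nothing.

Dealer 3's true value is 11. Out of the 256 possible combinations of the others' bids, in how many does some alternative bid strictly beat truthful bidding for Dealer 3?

30

Others bid (5, 5, 5, 12): truth gives 0; bid 12 gives 4 > 0. Violating.
Others bid (5, 5, 11, 12): truth gives 0; bid 12 gives 2 > 0. Violating.
Others bid (5, 5, 12, 5): truth gives 0; bid 12 gives 4 > 0. Violating.
Others bid (5, 5, 12, 11): truth gives 0; bid 12 gives 2 > 0. Violating.
Others bid (5, 5, 5, 5): truth gives 5; no alternative beats it.
Others bid (5, 5, 5, 11): truth gives 4; no alternative beats it.
(Checking all 256 profiles: 30 have a profitable deviation, 226 do not.)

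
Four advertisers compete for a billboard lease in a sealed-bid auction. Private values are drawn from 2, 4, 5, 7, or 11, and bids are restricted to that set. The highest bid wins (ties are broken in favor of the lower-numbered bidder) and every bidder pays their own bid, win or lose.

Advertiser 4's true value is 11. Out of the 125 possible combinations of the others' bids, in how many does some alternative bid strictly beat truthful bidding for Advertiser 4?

88

Others bid (2, 2, 2): truth gives 0; bid 4 gives 7 > 0. Violating.
Others bid (2, 2, 4): truth gives 0; bid 5 gives 6 > 0. Violating.
Others bid (2, 2, 5): truth gives 0; bid 7 gives 4 > 0. Violating.
Others bid (2, 2, 11): truth gives -11; bid 2 gives -2 > -11. Violating.
Others bid (2, 2, 7): truth gives 0; no alternative beats it.
Others bid (2, 4, 7): truth gives 0; no alternative beats it.
(Checking all 125 profiles: 88 have a profitable deviation, 37 do not.)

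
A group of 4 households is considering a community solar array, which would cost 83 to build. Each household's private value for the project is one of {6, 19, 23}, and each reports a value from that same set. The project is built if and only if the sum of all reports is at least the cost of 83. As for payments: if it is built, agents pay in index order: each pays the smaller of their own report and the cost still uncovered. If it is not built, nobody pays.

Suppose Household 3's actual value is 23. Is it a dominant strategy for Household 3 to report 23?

No

Consider the case where Household 1 reports 19, Household 2 reports 23 and Household 4 reports 23.
Truthful report 23: project built, pays 23, utility 23 - 23 = 0.
Report 19 instead: project built, pays 19, utility 23 - 19 = 4.
Since 4 > 0, reporting 19 is strictly better here, so truthful reporting is not dominant.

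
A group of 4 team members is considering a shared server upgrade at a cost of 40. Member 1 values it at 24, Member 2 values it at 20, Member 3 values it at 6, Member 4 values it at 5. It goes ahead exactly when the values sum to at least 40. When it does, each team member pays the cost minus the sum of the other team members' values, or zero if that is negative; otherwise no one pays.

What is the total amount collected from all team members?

14

Total value 55 ≥ cost 40, so it is built.
Member 1: others sum to 31; max(0, 40 - 31) = 9.
Member 2: others sum to 35; max(0, 40 - 35) = 5.
Member 3: others sum to 49; max(0, 40 - 49) = 0.
Member 4: others sum to 50; max(0, 40 - 50) = 0.
Total collected = 9 + 5 + 0 + 0 = 14.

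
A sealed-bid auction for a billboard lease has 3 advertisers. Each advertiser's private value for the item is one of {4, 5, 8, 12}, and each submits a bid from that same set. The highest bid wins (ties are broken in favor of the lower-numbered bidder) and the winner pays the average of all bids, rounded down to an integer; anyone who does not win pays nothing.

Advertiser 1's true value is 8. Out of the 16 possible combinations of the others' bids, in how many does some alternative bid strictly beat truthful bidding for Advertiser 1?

Others bid (4, 4): truth gives 3; bid 4 gives 4 > 3. Violating.
Others bid (4, 5): truth gives 3; bid 5 gives 4 > 3. Violating.
Others bid (5, 4): truth gives 3; bid 5 gives 4 > 3. Violating.
Others bid (5, 5): truth gives 2; bid 5 gives 3 > 2. Violating.
Others bid (4, 8): truth gives 2; no alternative beats it.
Others bid (4, 12): truth gives 0; no alternative beats it.
(Checking all 16 profiles: 4 have a profitable deviation, 12 do not.)

4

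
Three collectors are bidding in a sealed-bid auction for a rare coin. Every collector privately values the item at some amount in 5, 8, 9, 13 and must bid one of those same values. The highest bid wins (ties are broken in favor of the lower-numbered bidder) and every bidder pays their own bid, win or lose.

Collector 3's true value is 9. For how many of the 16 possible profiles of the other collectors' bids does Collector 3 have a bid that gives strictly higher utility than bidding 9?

13

Others bid (5, 5): truth gives 0; bid 8 gives 1 > 0. Violating.
Others bid (5, 9): truth gives -9; bid 13 gives -4 > -9. Violating.
Others bid (5, 13): truth gives -9; bid 5 gives -5 > -9. Violating.
Others bid (8, 9): truth gives -9; bid 13 gives -4 > -9. Violating.
Others bid (5, 8): truth gives 0; no alternative beats it.
Others bid (8, 5): truth gives 0; no alternative beats it.
(Checking all 16 profiles: 13 have a profitable deviation, 3 do not.)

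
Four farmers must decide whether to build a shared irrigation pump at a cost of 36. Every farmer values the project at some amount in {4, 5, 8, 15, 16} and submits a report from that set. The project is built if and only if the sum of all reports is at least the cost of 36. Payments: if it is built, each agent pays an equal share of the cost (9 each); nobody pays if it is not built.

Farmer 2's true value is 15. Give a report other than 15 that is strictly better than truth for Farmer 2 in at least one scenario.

16

Suppose Farmer 1 reports 4, Farmer 3 reports 8 and Farmer 4 reports 8.
Report 15: project not built, utility 0.
Report 16: project built, pays 9, utility 15 - 9 = 6.
So reporting 16 beats truth here (6 > 0).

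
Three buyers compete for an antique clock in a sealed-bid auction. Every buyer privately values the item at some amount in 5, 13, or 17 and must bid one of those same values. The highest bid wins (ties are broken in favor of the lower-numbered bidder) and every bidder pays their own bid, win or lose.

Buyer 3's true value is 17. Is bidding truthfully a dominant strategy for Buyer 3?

Consider the case where Buyer 1 bids 5 and Buyer 2 bids 5.
Truthful bid 17: wins, pays 17, utility 17 - 17 = 0.
Bid 13 instead: wins, pays 13, utility 17 - 13 = 4.
Since 4 > 0, bidding 13 is strictly better here, so truthful bidding is not dominant.

No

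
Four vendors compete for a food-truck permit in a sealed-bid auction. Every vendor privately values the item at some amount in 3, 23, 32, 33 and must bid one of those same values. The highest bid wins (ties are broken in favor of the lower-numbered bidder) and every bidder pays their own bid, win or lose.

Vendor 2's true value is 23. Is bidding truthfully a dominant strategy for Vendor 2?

No

Consider the case where Vendor 1 bids 3, Vendor 3 bids 3 and Vendor 4 bids 32.
Truthful bid 23: loses but pays 23, utility -23.
Bid 3 instead: loses but pays 3, utility -3.
Since -3 > -23, bidding 3 is strictly better here, so truthful bidding is not dominant.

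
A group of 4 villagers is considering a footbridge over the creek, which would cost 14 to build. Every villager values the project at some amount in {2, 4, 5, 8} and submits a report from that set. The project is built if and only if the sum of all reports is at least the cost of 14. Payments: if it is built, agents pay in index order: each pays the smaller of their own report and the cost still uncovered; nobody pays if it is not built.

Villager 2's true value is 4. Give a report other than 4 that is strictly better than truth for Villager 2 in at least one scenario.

2

Suppose Villager 1 reports 2, Villager 3 reports 2 and Villager 4 reports 8.
Report 4: project built, pays 4, utility 4 - 4 = 0.
Report 2: project built, pays 2, utility 4 - 2 = 2.
So reporting 2 beats truth here (2 > 0).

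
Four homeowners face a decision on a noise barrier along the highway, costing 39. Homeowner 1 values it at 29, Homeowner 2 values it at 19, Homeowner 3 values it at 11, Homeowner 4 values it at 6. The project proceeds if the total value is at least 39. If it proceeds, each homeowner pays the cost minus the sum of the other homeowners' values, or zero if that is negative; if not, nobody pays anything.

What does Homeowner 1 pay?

Total value 65 ≥ cost 39, so the project is built.
The other homeowners' values sum to 36.
Cost minus that sum is 39 - 36 = 3.

3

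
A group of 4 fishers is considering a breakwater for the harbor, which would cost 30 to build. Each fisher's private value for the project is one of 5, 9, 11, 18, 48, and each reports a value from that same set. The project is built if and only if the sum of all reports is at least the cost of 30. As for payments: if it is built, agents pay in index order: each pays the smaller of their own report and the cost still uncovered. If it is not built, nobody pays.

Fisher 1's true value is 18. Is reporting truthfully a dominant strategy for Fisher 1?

No

Consider the case where Fisher 2 reports 5, Fisher 3 reports 5 and Fisher 4 reports 9.
Truthful report 18: project built, pays 18, utility 18 - 18 = 0.
Report 11 instead: project built, pays 11, utility 18 - 11 = 7.
Since 7 > 0, reporting 11 is strictly better here, so truthful reporting is not dominant.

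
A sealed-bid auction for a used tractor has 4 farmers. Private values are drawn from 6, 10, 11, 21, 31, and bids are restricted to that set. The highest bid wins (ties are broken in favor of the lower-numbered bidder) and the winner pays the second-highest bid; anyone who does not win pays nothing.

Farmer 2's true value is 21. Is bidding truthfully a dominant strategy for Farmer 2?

Yes

Check each profile of the others' bids and compare truth against every alternative bid.
Others bid (6, 6, 6): truth gives 15, best alternative gives 15.
Others bid (6, 6, 10): truth gives 11, best alternative gives 11.
Others bid (6, 10, 6): truth gives 11, best alternative gives 11.
Others bid (6, 10, 10): truth gives 11, best alternative gives 11.
Others bid (10, 6, 6): truth gives 11, best alternative gives 11.
Others bid (10, 6, 10): truth gives 11, best alternative gives 11.
(Remaining 119 profiles checked similarly; truth is weakly best in each.)
In every case the truthful bid is at least as good as any alternative, so it is a dominant strategy.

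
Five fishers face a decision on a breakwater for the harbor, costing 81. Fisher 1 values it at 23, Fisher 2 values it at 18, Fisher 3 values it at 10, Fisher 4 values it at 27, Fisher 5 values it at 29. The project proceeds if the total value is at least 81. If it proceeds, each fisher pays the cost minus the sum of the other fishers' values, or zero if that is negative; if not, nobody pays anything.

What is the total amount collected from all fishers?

4

Total value 107 ≥ cost 81, so it is built.
Fisher 1: others sum to 84; max(0, 81 - 84) = 0.
Fisher 2: others sum to 89; max(0, 81 - 89) = 0.
Fisher 3: others sum to 97; max(0, 81 - 97) = 0.
Fisher 4: others sum to 80; max(0, 81 - 80) = 1.
Fisher 5: others sum to 78; max(0, 81 - 78) = 3.
Total collected = 0 + 0 + 0 + 1 + 3 = 4.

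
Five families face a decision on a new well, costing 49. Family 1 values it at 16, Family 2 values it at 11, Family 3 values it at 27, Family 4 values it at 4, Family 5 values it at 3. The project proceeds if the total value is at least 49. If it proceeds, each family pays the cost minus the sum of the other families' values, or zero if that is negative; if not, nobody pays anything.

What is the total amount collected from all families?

Total value 61 ≥ cost 49, so it is built.
Family 1: others sum to 45; max(0, 49 - 45) = 4.
Family 2: others sum to 50; max(0, 49 - 50) = 0.
Family 3: others sum to 34; max(0, 49 - 34) = 15.
Family 4: others sum to 57; max(0, 49 - 57) = 0.
Family 5: others sum to 58; max(0, 49 - 58) = 0.
Total collected = 4 + 0 + 15 + 0 + 0 = 19.

19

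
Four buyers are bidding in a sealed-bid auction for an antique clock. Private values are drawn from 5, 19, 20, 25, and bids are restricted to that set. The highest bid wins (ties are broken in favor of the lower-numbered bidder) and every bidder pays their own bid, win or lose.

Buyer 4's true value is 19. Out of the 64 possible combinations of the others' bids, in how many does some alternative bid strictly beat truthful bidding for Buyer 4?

63

Others bid (5, 5, 19): truth gives -19; bid 20 gives -1 > -19. Violating.
Others bid (5, 5, 20): truth gives -19; bid 5 gives -5 > -19. Violating.
Others bid (5, 5, 25): truth gives -19; bid 5 gives -5 > -19. Violating.
Others bid (5, 19, 5): truth gives -19; bid 20 gives -1 > -19. Violating.
Others bid (5, 5, 5): truth gives 0; no alternative beats it.
(Checking all 64 profiles: 63 have a profitable deviation, 1 does not.)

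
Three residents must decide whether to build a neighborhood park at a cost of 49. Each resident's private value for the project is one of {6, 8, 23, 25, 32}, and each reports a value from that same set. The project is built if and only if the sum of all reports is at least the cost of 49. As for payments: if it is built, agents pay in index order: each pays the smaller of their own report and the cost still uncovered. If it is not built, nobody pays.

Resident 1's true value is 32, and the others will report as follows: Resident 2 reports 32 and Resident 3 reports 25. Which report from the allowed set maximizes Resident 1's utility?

Report 6: project built, pays 6, utility 32 - 6 = 26.
Report 8: project built, pays 8, utility 32 - 8 = 24.
Report 23: project built, pays 23, utility 32 - 23 = 9.
Report 25: project built, pays 25, utility 32 - 25 = 7.
Report 32: project built, pays 32, utility 32 - 32 = 0.
The best choice is 6 with utility 26.

6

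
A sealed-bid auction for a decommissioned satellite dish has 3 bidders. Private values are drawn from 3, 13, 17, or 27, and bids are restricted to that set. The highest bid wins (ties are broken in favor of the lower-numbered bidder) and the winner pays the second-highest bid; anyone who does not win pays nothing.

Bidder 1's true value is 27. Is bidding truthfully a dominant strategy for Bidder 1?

Yes

Check each profile of the others' bids and compare truth against every alternative bid.
Others bid (3, 3): truth gives 24, best alternative gives 24.
Others bid (3, 13): truth gives 14, best alternative gives 14.
Others bid (13, 3): truth gives 14, best alternative gives 14.
Others bid (13, 13): truth gives 14, best alternative gives 14.
Others bid (3, 17): truth gives 10, best alternative gives 10.
Others bid (13, 17): truth gives 10, best alternative gives 10.
(Remaining 10 profiles checked similarly; truth is weakly best in each.)
In every case the truthful bid is at least as good as any alternative, so it is a dominant strategy.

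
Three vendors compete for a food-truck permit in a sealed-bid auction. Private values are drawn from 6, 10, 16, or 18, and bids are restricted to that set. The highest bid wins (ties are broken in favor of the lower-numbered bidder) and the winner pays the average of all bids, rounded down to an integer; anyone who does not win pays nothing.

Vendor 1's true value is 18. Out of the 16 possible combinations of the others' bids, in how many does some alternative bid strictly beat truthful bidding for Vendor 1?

6

Others bid (6, 6): truth gives 8; bid 6 gives 12 > 8. Violating.
Others bid (6, 10): truth gives 7; bid 10 gives 10 > 7. Violating.
Others bid (6, 16): truth gives 5; bid 16 gives 6 > 5. Violating.
Others bid (10, 6): truth gives 7; bid 10 gives 10 > 7. Violating.
Others bid (6, 18): truth gives 4; no alternative beats it.
Others bid (10, 16): truth gives 4; no alternative beats it.
(Checking all 16 profiles: 6 have a profitable deviation, 10 do not.)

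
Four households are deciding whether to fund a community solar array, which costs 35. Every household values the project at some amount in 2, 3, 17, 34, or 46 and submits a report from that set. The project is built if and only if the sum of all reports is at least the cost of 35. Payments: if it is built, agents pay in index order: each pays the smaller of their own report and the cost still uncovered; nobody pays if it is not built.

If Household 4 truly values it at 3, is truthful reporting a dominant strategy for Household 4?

Yes

Check each profile of the others' reports and compare truth against every alternative report.
Others report (2, 2, 34): truth gives 3, best alternative gives 3.
Others report (2, 2, 46): truth gives 3, best alternative gives 3.
Others report (2, 3, 34): truth gives 3, best alternative gives 3.
Others report (2, 3, 46): truth gives 3, best alternative gives 3.
Others report (2, 17, 17): truth gives 3, best alternative gives 3.
Others report (2, 17, 34): truth gives 3, best alternative gives 3.
(Remaining 119 profiles checked similarly; truth is weakly best in each.)
In every case the truthful report is at least as good as any alternative, so it is a dominant strategy.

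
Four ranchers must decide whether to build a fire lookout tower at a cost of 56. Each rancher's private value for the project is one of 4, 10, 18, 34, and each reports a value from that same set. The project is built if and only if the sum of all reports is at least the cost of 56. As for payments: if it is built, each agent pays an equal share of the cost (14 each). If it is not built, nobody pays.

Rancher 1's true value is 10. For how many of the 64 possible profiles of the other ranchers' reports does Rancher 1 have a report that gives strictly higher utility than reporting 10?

9

Others report (4, 10, 34): truth gives -4; report 4 gives 0 > -4. Violating.
Others report (4, 34, 10): truth gives -4; report 4 gives 0 > -4. Violating.
Others report (10, 4, 34): truth gives -4; report 4 gives 0 > -4. Violating.
Others report (10, 18, 18): truth gives -4; report 4 gives 0 > -4. Violating.
Others report (4, 4, 4): truth gives 0; no alternative beats it.
Others report (4, 4, 10): truth gives 0; no alternative beats it.
(Checking all 64 profiles: 9 have a profitable deviation, 55 do not.)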